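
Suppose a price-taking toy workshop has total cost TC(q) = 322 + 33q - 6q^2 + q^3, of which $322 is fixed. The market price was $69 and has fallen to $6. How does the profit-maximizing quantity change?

MC = 33 - 12q + 3q^2; the shutdown threshold is min AVC = $24 (at q = 3).
At P = $69 ≥ min AVC, set P = MC on the rising branch: q = 6.
At P = $6 < min AVC = $24, price no longer covers variable cost at any output, so the firm shuts down: q = 0.

Output falls from 6 to 0 (the firm shuts down)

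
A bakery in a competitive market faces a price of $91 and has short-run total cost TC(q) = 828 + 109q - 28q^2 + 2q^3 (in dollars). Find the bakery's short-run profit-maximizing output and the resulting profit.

AVC = 109 - 28q + 2q^2; min AVC = $11 at q = 7. Since P = $91 ≥ min AVC, the firm produces.
MC = 109 - 56q + 6q^2. Setting P = MC and taking the root on the rising branch gives q* = 9.
TR = 91·9 = 819. TC = 828 + 171 = 999. Profit = 819 − 999 = -$180.
Shutting down would mean losing the fixed cost of $828, so operating at a loss of $180 is better by $648.

Profit = -$180 at q = 9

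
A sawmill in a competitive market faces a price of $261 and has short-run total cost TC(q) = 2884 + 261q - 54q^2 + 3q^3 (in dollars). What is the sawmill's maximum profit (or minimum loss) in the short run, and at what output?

AVC = 261 - 54q + 3q^2 has its minimum $18 at q = 9; price $261 clears that bar, so the firm operates.
With MC = 261 - 108q + 9q^2, P = MC on the upward-sloping part at q* = 12.
TR = 261·12 = 3132. TC = 2884 + 540 = 3424. Profit = 3132 − 3424 = -$292.
That loss of $292 beats the $2884 the firm would lose by shutting down; producing recovers $2592 of fixed cost.

Profit = -$292 at q = 12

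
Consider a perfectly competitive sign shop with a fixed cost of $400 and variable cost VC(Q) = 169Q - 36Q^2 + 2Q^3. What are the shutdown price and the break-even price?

AVC = 169 - 36Q + 2Q^2; minimized at Q = 9, giving min AVC = $7. That is the shutdown price.
ATC = 400/Q + 169 - 36Q + 2Q^2. Setting dATC/dQ = −400/Q^2 − 36 + 4Q = 0 gives Q = 10 (since 4·10^3 − 36·10^2 = 400).
min ATC = 400/10 + 169 − 36·10 + 2·10^2 = $49. That is the break-even price.
For $7 ≤ P < $49 the firm produces at a loss; below $7 it shuts down.

Shutdown price = $7; break-even price = $49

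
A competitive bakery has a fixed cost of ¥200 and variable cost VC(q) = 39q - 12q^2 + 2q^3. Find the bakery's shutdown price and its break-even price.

Shutdown price = ¥21; break-even price = ¥69

Shutdown price = min AVC. AVC = 39 - 12q + 2q^2, with vertex at q = 3 and minimum ¥21.
ATC = 200/q + 39 - 12q + 2q^2. Setting dATC/dq = −200/q^2 − 12 + 4q = 0 gives q = 5 (since 4·5^3 − 12·5^2 = 200).
min ATC = 200/5 + 39 − 12·5 + 2·5^2 = ¥69. That is the break-even price.
Between these two prices the firm operates at a loss; above ¥69 it earns a profit.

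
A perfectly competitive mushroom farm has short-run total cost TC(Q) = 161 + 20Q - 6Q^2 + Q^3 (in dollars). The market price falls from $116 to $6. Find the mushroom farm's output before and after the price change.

Output falls from 8 to 0 (the firm shuts down)

MC = 20 - 12Q + 3Q^2; the shutdown threshold is min AVC = $11 (at Q = 3).
With P = $116 above the shutdown price, P = MC gives Q = 8.
At P = $6 < min AVC = $11, price no longer covers variable cost at any output, so the firm shuts down: Q = 0.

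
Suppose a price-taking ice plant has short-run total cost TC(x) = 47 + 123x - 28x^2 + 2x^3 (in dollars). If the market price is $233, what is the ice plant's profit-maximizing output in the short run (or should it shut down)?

Produce at x = 11

Variable cost is VC = 123x - 28x^2 + 2x^3, so AVC = VC/x = 123 - 28x + 2x^2 and MC = dTC/dx = 123 - 56x + 6x^2.
The AVC parabola has its vertex at x = 28/4 = 7, where AVC = 123 - 28·7 + 2·7^2 = $25.
Because $233 ≥ $25, revenue can cover variable cost; the firm operates.
P = MC gives -110 - 56x + 6x^2 = 0, with roots -5/3 and 11. Take the larger (rising MC): x* = 11.
Check: AVC at x = 11 is $57 ≤ P, so revenue covers variable cost.
Profit = P·x − TC = 233·11 − 674 = $1889.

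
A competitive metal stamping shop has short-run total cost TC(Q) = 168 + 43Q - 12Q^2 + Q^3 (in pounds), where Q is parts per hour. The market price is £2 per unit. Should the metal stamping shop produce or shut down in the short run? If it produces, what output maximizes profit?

From TC, MC = TC'(Q) = 43 - 24Q + 3Q^2 and AVC = VC/Q = 43 - 12Q + Q^2.
AVC hits its minimum where MC = AVC, at Q = 6, giving min AVC = 43 - 12·6 + 6^2 = £7.
Since P = £2 < min AVC = £7, price fails to cover variable cost at any output.
Shutting down limits the loss to fixed cost, £168.

Shut down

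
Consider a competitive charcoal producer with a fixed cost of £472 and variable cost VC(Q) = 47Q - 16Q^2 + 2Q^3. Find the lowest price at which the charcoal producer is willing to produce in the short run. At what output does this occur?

£15 per unit, at Q = 4

The shutdown price is the minimum of AVC. VC = 47Q - 16Q^2 + 2Q^3, so AVC = 47 - 16Q + 2Q^2.
dAVC/dQ = -16 + 4Q = 0 gives Q = 4. min AVC = 47 - 16·4 + 2·4^2 = 15.
So the shutdown price is £15.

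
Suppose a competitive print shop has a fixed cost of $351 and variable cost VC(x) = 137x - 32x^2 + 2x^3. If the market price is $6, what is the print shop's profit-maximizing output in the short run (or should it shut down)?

Shut down

From TC, MC = TC'(x) = 137 - 64x + 6x^2 and AVC = VC/x = 137 - 32x + 2x^2.
AVC hits its minimum where MC = AVC, at x = 8, giving min AVC = 137 - 32·8 + 2·8^2 = $9.
With P < min AVC ($6 < $9), every unit sold adds to the loss.
Shutting down limits the loss to fixed cost, $351.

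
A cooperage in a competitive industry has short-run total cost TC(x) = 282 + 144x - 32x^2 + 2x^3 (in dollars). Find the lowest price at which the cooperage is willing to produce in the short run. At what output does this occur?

$16 per unit, at x = 8

The firm shuts down when price falls below the minimum of average variable cost. AVC = VC/x = 144 - 32x + 2x^2.
At the minimum of AVC, MC = AVC. MC = 144 - 64x + 6x^2; setting MC = AVC gives 4x^2 - 32x = 0, so x = 8. min AVC = 16.
So the shutdown price is $16.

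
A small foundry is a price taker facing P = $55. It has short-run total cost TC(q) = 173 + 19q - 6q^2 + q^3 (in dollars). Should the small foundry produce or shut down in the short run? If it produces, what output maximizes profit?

Produce at q = 6

Variable cost is VC = 19q - 6q^2 + q^3, so AVC = VC/q = 19 - 6q + q^2 and MC = dTC/dq = 19 - 12q + 3q^2.
AVC is minimized where dAVC/dq = -6 + 2q = 0, at q = 3; min AVC = 19 - 6·3 + 3^2 = $10.
Since P = $55 ≥ min AVC = $10, price covers variable cost and the firm should produce.
Solving P = MC: -36 - 12q + 3q^2 = 0 ⇒ q = -2 or 6. On the upward-sloping branch, q* = 6.
Check: AVC at q = 6 is $19 ≤ P, so revenue covers variable cost.
Profit = P·q − TC = 55·6 − 287 = $43.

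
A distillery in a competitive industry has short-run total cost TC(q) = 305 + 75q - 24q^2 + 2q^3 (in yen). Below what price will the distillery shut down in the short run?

The firm shuts down when price falls below the minimum of average variable cost. AVC = VC/q = 75 - 24q + 2q^2.
dAVC/dq = -24 + 4q = 0 gives q = 6. min AVC = 75 - 24·6 + 2·6^2 = 3.
For P < ¥3 the firm produces nothing.

¥3 per unit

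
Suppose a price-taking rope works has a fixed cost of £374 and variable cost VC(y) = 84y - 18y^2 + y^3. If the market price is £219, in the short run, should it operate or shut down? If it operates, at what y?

Strip out fixed cost: VC = 84y - 18y^2 + y^3. Then AVC = 84 - 18y + y^2 and MC = 84 - 36y + 3y^2.
AVC hits its minimum where MC = AVC, at y = 9, giving min AVC = 84 - 18·9 + 9^2 = £3.
Because £219 ≥ £3, revenue can cover variable cost; the firm operates.
P = MC gives -135 - 36y + 3y^2 = 0, with roots -3 and 15. Take the larger (rising MC): y* = 15.
Check: AVC at y = 15 is £39 ≤ P, so revenue covers variable cost.
Profit = P·y − TC = 219·15 − 959 = £2326.

Produce at y = 15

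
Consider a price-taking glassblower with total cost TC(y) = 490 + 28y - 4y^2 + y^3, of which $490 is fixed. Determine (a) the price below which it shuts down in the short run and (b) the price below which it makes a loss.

Shutdown price = $24; break-even price = $119

AVC = 28 - 4y + y^2; minimized at y = 2, giving min AVC = $24. That is the shutdown price.
ATC = 490/y + 28 - 4y + y^2. Setting dATC/dy = −490/y^2 − 4 + 2y = 0 gives y = 7 (since 2·7^3 − 4·7^2 = 490).
min ATC = 490/7 + 28 − 4·7 + 7^2 = $119. That is the break-even price.
For $24 ≤ P < $119 the firm produces at a loss; below $24 it shuts down.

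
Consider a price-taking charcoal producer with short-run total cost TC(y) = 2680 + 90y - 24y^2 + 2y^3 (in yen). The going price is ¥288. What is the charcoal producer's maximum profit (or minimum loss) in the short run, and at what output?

Profit = -¥260 at y = 11

AVC = 90 - 24y + 2y^2 has its minimum ¥18 at y = 6; price ¥288 clears that bar, so the firm operates.
MC = 90 - 48y + 6y^2. Setting P = MC and taking the root on the rising branch gives y* = 11.
TR = 288·11 = 3168. TC = 2680 + 748 = 3428. Profit = 3168 − 3428 = -¥260.
That loss of ¥260 beats the ¥2680 the firm would lose by shutting down; producing recovers ¥2420 of fixed cost.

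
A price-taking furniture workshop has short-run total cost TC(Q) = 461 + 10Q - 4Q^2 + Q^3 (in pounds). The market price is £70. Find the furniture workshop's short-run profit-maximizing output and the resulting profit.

AVC = 10 - 4Q + Q^2; min AVC = £6 at Q = 2. Since P = £70 ≥ min AVC, the firm produces.
MC = 10 - 8Q + 3Q^2. Setting P = MC and taking the root on the rising branch gives Q* = 6.
TR = 70·6 = 420. TC = 461 + 132 = 593. Profit = 420 − 593 = -£173.
That loss of £173 beats the £461 the firm would lose by shutting down; producing recovers £288 of fixed cost.

Profit = -£173 at Q = 6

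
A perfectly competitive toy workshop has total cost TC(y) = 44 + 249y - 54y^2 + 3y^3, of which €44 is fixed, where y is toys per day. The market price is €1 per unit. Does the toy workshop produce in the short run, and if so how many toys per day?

Shut down

Strip out fixed cost: VC = 249y - 54y^2 + 3y^3. Then AVC = 249 - 54y + 3y^2 and MC = 249 - 108y + 9y^2.
The AVC parabola has its vertex at y = 54/6 = 9, where AVC = 249 - 54·9 + 3·9^2 = €6.
Since P = €1 < min AVC = €6, price fails to cover variable cost at any output.
The firm minimizes its loss by shutting down and losing only its fixed cost of €44.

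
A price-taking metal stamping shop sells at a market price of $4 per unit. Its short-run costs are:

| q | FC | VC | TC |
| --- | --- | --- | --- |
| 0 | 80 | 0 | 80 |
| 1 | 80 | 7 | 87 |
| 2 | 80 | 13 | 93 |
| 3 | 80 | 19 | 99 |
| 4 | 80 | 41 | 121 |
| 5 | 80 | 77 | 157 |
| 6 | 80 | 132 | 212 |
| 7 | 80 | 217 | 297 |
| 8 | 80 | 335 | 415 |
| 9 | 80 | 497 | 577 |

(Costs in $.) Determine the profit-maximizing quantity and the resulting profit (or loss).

Compute π = P·q − TC at each output: q=0: -80; q=1: -83; q=2: -85; q=3: -87; q=4: -105; q=5: -137; q=6: -188; q=7: -269; q=8: -383; q=9: -541.
Profit is highest at q = 0. Equivalently, the lowest AVC in the table is 19/3 ≈ $6.33 at q = 3, and P = $4 falls below it — price never covers variable cost, so the firm shuts down and loses only its fixed cost.

q = 0 (shut down); profit = -$80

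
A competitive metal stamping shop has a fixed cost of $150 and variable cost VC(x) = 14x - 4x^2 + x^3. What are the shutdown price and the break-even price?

AVC = 14 - 4x + x^2; minimized at x = 2, giving min AVC = $10. That is the shutdown price.
ATC = 150/x + 14 - 4x + x^2. Setting dATC/dx = −150/x^2 − 4 + 2x = 0 gives x = 5 (since 2·5^3 − 4·5^2 = 150).
min ATC = 150/5 + 14 − 4·5 + 5^2 = $49. That is the break-even price.
For $10 ≤ P < $49 the firm produces at a loss; below $10 it shuts down.

Shutdown price = $10; break-even price = $49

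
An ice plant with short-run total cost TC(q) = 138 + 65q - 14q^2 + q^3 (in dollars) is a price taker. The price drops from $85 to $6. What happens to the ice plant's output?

MC = 65 - 28q + 3q^2; the shutdown threshold is min AVC = $16 (at q = 7).
At P = $85 ≥ min AVC, set P = MC on the rising branch: q = 10.
At P = $6 < min AVC = $16, price no longer covers variable cost at any output, so the firm shuts down: q = 0.

Output falls from 10 to 0 (the firm shuts down)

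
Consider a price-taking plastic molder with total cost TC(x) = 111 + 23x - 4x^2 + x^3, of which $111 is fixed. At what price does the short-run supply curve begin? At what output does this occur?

$19 per unit, at x = 2

The shutdown price is the minimum of AVC. VC = 23x - 4x^2 + x^3, so AVC = 23 - 4x + x^2.
dAVC/dx = -4 + 2x = 0 gives x = 2. min AVC = 23 - 4·2 + 2^2 = 19.
The firm shuts down for any P below $19.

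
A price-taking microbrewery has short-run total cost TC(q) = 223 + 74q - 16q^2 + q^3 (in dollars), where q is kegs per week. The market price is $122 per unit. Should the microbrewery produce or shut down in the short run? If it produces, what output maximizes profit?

Strip out fixed cost: VC = 74q - 16q^2 + q^3. Then AVC = 74 - 16q + q^2 and MC = 74 - 32q + 3q^2.
The AVC parabola has its vertex at q = 16/2 = 8, where AVC = 74 - 16·8 + 8^2 = $10.
Since P = $122 ≥ min AVC = $10, price covers variable cost and the firm should produce.
Set P = MC: 122 = 74 - 32q + 3q^2 → -48 - 32q + 3q^2 = 0. The roots are q = -4/3 and q = 12; the profit-maximizing output is on the rising part of MC, so q* = 12.
Check: AVC at q = 12 is $26 ≤ P, so revenue covers variable cost.
Profit = P·q − TC = 122·12 − 535 = $929.

Produce at q = 12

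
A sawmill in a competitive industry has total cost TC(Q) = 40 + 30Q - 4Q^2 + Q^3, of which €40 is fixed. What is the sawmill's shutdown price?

Short-run supply begins at min AVC. From VC = 30Q - 4Q^2 + Q^3, AVC = 30 - 4Q + Q^2.
At the minimum of AVC, MC = AVC. MC = 30 - 8Q + 3Q^2; setting MC = AVC gives 2Q^2 - 4Q = 0, so Q = 2. min AVC = 26.
So the shutdown price is €26.

€26 per unit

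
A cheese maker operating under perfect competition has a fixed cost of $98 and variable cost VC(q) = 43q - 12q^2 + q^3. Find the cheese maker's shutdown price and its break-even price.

Shutdown price = min AVC. AVC = 43 - 12q + q^2, with vertex at q = 6 and minimum $7.
ATC = 98/q + 43 - 12q + q^2. Setting dATC/dq = −98/q^2 − 12 + 2q = 0 gives q = 7 (since 2·7^3 − 12·7^2 = 98).
min ATC = 98/7 + 43 − 12·7 + 7^2 = $22. That is the break-even price.
For $7 ≤ P < $22 the firm produces at a loss; below $7 it shuts down.

Shutdown price = $7; break-even price = $22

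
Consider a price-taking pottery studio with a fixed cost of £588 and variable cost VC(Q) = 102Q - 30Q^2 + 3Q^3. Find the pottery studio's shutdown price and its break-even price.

Shutdown price = £27; break-even price = £123

Shutdown price = min AVC. AVC = 102 - 30Q + 3Q^2, with vertex at Q = 5 and minimum £27.
ATC = 588/Q + 102 - 30Q + 3Q^2. Setting dATC/dQ = −588/Q^2 − 30 + 6Q = 0 gives Q = 7 (since 6·7^3 − 30·7^2 = 588).
min ATC = 588/7 + 102 − 30·7 + 3·7^2 = £123. That is the break-even price.
For £27 ≤ P < £123 the firm produces at a loss; below £27 it shuts down.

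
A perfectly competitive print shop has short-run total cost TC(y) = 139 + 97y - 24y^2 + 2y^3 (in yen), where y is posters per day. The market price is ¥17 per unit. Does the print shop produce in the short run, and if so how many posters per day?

Shut down

From TC, MC = TC'(y) = 97 - 48y + 6y^2 and AVC = VC/y = 97 - 24y + 2y^2.
AVC is minimized where dAVC/dy = -24 + 4y = 0, at y = 6; min AVC = 97 - 24·6 + 2·6^2 = ¥25.
With P < min AVC (¥17 < ¥25), every unit sold adds to the loss.
Best response: produce nothing and absorb the ¥139 fixed cost.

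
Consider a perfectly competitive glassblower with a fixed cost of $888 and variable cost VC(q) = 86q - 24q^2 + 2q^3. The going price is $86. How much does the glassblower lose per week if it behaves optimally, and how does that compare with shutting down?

AVC = 86 - 24q + 2q^2; min AVC = $14 at q = 6. Since P = $86 ≥ min AVC, the firm produces.
With MC = 86 - 48q + 6q^2, P = MC on the upward-sloping part at q* = 8.
TR = 86·8 = 688. TC = 888 + 176 = 1064. Profit = 688 − 1064 = -$376.
Shutting down would mean losing the fixed cost of $888, so operating at a loss of $376 is better by $512.

Profit = -$376 at q = 8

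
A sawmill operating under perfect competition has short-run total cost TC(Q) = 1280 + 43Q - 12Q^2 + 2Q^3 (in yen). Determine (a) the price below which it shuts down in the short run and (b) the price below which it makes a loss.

AVC = 43 - 12Q + 2Q^2; minimized at Q = 3, giving min AVC = ¥25. That is the shutdown price.
ATC = 1280/Q + 43 - 12Q + 2Q^2. Setting dATC/dQ = −1280/Q^2 − 12 + 4Q = 0 gives Q = 8 (since 4·8^3 − 12·8^2 = 1280).
min ATC = 1280/8 + 43 − 12·8 + 2·8^2 = ¥235. That is the break-even price.
Between these two prices the firm operates at a loss; above ¥235 it earns a profit.

Shutdown price = ¥25; break-even price = ¥235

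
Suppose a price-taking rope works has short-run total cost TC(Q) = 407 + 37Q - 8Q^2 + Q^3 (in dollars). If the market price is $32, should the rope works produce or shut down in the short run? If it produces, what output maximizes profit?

Produce at Q = 5

From TC, MC = TC'(Q) = 37 - 16Q + 3Q^2 and AVC = VC/Q = 37 - 8Q + Q^2.
AVC is minimized where dAVC/dQ = -8 + 2Q = 0, at Q = 4; min AVC = 37 - 8·4 + 4^2 = $21.
P = $32 exceeds min AVC = $21, so the firm stays open.
Solving P = MC: 5 - 16Q + 3Q^2 = 0 ⇒ Q = 1/3 or 5. On the upward-sloping branch, Q* = 5.
Check: AVC at Q = 5 is $22 ≤ P, so revenue covers variable cost.
Profit = P·Q − TC = 32·5 − 517 = -$357, a loss, but smaller than the $407 fixed cost the firm would lose by shutting down.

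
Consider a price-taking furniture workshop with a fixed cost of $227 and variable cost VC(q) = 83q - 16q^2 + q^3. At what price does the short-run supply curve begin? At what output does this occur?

The firm shuts down when price falls below the minimum of average variable cost. AVC = VC/q = 83 - 16q + q^2.
At the minimum of AVC, MC = AVC. MC = 83 - 32q + 3q^2; setting MC = AVC gives 2q^2 - 16q = 0, so q = 8. min AVC = 19.
For P < $19 the firm produces nothing.

$19 per unit, at q = 8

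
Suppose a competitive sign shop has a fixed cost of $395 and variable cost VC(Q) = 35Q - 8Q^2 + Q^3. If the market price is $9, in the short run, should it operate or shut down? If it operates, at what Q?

Shut down

Strip out fixed cost: VC = 35Q - 8Q^2 + Q^3. Then AVC = 35 - 8Q + Q^2 and MC = 35 - 16Q + 3Q^2.
AVC hits its minimum where MC = AVC, at Q = 4, giving min AVC = 35 - 8·4 + 4^2 = $19.
P = $9 lies below min AVC = $19; no output level covers variable cost.
The firm minimizes its loss by shutting down and losing only its fixed cost of $395.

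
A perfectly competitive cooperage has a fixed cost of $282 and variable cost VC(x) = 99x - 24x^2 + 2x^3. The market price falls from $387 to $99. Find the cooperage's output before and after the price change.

Output falls from 12 to 8

MC = 99 - 48x + 6x^2; the shutdown threshold is min AVC = $27 (at x = 6).
At P = $387 ≥ min AVC, set P = MC on the rising branch: x = 12.
At P = $99 ≥ min AVC, set P = MC: x = 8. The firm stays open but cuts output.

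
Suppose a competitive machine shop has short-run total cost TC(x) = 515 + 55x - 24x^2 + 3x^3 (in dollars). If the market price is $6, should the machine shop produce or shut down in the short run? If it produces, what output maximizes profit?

Shut down

Strip out fixed cost: VC = 55x - 24x^2 + 3x^3. Then AVC = 55 - 24x + 3x^2 and MC = 55 - 48x + 9x^2.
AVC hits its minimum where MC = AVC, at x = 4, giving min AVC = 55 - 24·4 + 3·4^2 = $7.
P = $6 lies below min AVC = $7; no output level covers variable cost.
The firm minimizes its loss by shutting down and losing only its fixed cost of $515.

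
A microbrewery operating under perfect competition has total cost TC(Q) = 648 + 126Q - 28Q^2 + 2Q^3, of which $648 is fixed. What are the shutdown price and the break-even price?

Shutdown price = $28; break-even price = $108

Shutdown price = min AVC. AVC = 126 - 28Q + 2Q^2, with vertex at Q = 7 and minimum $28.
ATC = 648/Q + 126 - 28Q + 2Q^2. Setting dATC/dQ = −648/Q^2 − 28 + 4Q = 0 gives Q = 9 (since 4·9^3 − 28·9^2 = 648).
min ATC = 648/9 + 126 − 28·9 + 2·9^2 = $108. That is the break-even price.
Between these two prices the firm operates at a loss; above $108 it earns a profit.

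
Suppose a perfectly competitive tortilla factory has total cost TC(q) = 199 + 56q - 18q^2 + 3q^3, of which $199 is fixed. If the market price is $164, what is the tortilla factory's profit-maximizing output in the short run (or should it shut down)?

Strip out fixed cost: VC = 56q - 18q^2 + 3q^3. Then AVC = 56 - 18q + 3q^2 and MC = 56 - 36q + 9q^2.
AVC hits its minimum where MC = AVC, at q = 3, giving min AVC = 56 - 18·3 + 3·3^2 = $29.
Since P = $164 ≥ min AVC = $29, price covers variable cost and the firm should produce.
P = MC gives -108 - 36q + 9q^2 = 0, with roots -2 and 6. Take the larger (rising MC): q* = 6.
Check: AVC at q = 6 is $56 ≤ P, so revenue covers variable cost.
Profit = P·q − TC = 164·6 − 535 = $449.

Produce at q = 6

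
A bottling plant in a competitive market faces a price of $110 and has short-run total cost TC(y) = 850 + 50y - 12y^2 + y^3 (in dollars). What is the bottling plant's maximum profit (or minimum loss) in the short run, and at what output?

Profit = -$50 at y = 10

AVC = 50 - 12y + y^2 has its minimum $14 at y = 6; price $110 clears that bar, so the firm operates.
MC = 50 - 24y + 3y^2. Setting P = MC and taking the root on the rising branch gives y* = 10.
TR = 110·10 = 1100. TC = 850 + 300 = 1150. Profit = 1100 − 1150 = -$50.
By producing, the firm covers all variable cost plus $800 of fixed cost; shutting down would lose the full $850.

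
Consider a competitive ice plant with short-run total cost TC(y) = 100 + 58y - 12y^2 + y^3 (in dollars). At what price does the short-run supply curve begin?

$22 per unit

The firm shuts down when price falls below the minimum of average variable cost. AVC = VC/y = 58 - 12y + y^2.
At the minimum of AVC, MC = AVC. MC = 58 - 24y + 3y^2; setting MC = AVC gives 2y^2 - 12y = 0, so y = 6. min AVC = 22.
So the shutdown price is $22.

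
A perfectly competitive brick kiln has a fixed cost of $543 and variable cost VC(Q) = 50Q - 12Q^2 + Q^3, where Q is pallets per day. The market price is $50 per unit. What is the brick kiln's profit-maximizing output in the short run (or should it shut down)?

Produce at Q = 8

Variable cost is VC = 50Q - 12Q^2 + Q^3, so AVC = VC/Q = 50 - 12Q + Q^2 and MC = dTC/dQ = 50 - 24Q + 3Q^2.
AVC hits its minimum where MC = AVC, at Q = 6, giving min AVC = 50 - 12·6 + 6^2 = $14.
Since P = $50 ≥ min AVC = $14, price covers variable cost and the firm should produce.
Set P = MC: 50 = 50 - 24Q + 3Q^2 → -24Q + 3Q^2 = 0. The roots are Q = 0 and Q = 8; the profit-maximizing output is on the rising part of MC, so Q* = 8.
Check: AVC at Q = 8 is $18 ≤ P, so revenue covers variable cost.
Profit = P·Q − TC = 50·8 − 687 = -$287, a loss, but smaller than the $543 fixed cost the firm would lose by shutting down.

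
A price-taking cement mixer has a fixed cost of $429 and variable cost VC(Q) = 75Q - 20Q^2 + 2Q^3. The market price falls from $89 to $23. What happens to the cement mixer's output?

Output falls from 7 to 0 (the firm shuts down)

AVC = 75 - 20Q + 2Q^2, minimized at Q = 5 where min AVC = $25. MC = 75 - 40Q + 6Q^2.
At P = $89 ≥ min AVC, set P = MC on the rising branch: Q = 7.
At P = $23 < min AVC = $25, price no longer covers variable cost at any output, so the firm shuts down: Q = 0.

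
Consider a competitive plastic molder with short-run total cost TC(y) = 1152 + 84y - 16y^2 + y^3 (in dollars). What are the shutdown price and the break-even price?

Shutdown price = min AVC. AVC = 84 - 16y + y^2, with vertex at y = 8 and minimum $20.
ATC = 1152/y + 84 - 16y + y^2. Setting dATC/dy = −1152/y^2 − 16 + 2y = 0 gives y = 12 (since 2·12^3 − 16·12^2 = 1152).
min ATC = 1152/12 + 84 − 16·12 + 12^2 = $132. That is the break-even price.
Between these two prices the firm operates at a loss; above $132 it earns a profit.

Shutdown price = $20; break-even price = $132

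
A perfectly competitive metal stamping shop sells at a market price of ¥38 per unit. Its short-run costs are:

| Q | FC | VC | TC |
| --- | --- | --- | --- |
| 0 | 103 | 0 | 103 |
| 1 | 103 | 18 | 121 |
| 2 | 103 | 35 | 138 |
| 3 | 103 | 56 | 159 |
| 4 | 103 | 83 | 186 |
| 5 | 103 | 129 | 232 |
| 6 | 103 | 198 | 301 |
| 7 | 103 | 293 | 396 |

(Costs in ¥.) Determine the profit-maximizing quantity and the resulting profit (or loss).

Compute π = P·Q − TC at each output: Q=0: -103; Q=1: -83; Q=2: -62; Q=3: -45; Q=4: -34; Q=5: -42; Q=6: -73; Q=7: -130.
Profit is maximized at Q = 4. AVC there is 83/4 = ¥20.75 ≤ P, so producing beats shutting down (which would give -¥103).

Q = 4; profit = -¥34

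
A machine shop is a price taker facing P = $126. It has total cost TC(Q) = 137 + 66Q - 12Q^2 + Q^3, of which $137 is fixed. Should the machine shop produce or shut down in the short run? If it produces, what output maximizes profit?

Produce at Q = 10

Variable cost is VC = 66Q - 12Q^2 + Q^3, so AVC = VC/Q = 66 - 12Q + Q^2 and MC = dTC/dQ = 66 - 24Q + 3Q^2.
AVC hits its minimum where MC = AVC, at Q = 6, giving min AVC = 66 - 12·6 + 6^2 = $30.
Because $126 ≥ $30, revenue can cover variable cost; the firm operates.
Solving P = MC: -60 - 24Q + 3Q^2 = 0 ⇒ Q = -2 or 10. On the upward-sloping branch, Q* = 10.
Check: AVC at Q = 10 is $46 ≤ P, so revenue covers variable cost.
Profit = P·Q − TC = 126·10 − 597 = $663.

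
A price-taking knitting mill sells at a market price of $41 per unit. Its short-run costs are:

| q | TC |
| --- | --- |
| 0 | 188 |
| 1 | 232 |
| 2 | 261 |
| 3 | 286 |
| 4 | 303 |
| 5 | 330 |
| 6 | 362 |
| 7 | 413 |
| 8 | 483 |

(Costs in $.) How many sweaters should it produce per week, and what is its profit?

q = 6; profit = -$116

Tabulate TR − TC: q=0: -188; q=1: -191; q=2: -179; q=3: -163; q=4: -139; q=5: -125; q=6: -116; q=7: -126; q=8: -155.
Profit is maximized at q = 6. AVC there is 174/6 = $29 ≤ P, so producing beats shutting down (which would give -$188).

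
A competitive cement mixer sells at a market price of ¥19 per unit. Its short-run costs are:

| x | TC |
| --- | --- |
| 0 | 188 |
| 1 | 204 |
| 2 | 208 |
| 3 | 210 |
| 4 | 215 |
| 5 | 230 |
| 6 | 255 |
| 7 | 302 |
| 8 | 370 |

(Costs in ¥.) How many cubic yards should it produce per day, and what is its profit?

x = 5; profit = -¥135

Compute π = P·x − TC at each output: x=0: -188; x=1: -185; x=2: -170; x=3: -153; x=4: -139; x=5: -135; x=6: -141; x=7: -169; x=8: -218.
Profit is maximized at x = 5. AVC there is 42/5 = ¥8.40 ≤ P, so producing beats shutting down (which would give -¥188).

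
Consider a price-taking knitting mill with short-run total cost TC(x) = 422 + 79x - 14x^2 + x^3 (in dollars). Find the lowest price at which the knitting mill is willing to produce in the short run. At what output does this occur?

The firm shuts down when price falls below the minimum of average variable cost. AVC = VC/x = 79 - 14x + x^2.
At the minimum of AVC, MC = AVC. MC = 79 - 28x + 3x^2; setting MC = AVC gives 2x^2 - 14x = 0, so x = 7. min AVC = 30.
For P < $30 the firm produces nothing.

$30 per unit, at x = 7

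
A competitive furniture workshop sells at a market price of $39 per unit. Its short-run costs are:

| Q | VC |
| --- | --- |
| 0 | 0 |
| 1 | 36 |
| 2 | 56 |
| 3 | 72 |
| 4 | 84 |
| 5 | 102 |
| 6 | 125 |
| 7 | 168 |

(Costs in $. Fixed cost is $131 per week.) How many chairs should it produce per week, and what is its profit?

Q = 6; profit = -$22

Compute π = P·Q − TC at each output: Q=0: -131; Q=1: -128; Q=2: -109; Q=3: -86; Q=4: -59; Q=5: -38; Q=6: -22; Q=7: -26.
Profit is maximized at Q = 6. AVC there is 125/6 = $20.83 ≤ P, so producing beats shutting down (which would give -$131).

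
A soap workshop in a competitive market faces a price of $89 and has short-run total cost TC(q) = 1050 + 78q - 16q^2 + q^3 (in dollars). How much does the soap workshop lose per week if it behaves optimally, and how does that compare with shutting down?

AVC = 78 - 16q + q^2 has its minimum $14 at q = 8; price $89 clears that bar, so the firm operates.
MC = 78 - 32q + 3q^2. Setting P = MC and taking the root on the rising branch gives q* = 11.
TR = 89·11 = 979. TC = 1050 + 253 = 1303. Profit = 979 − 1303 = -$324.
Shutting down would mean losing the fixed cost of $1050, so operating at a loss of $324 is better by $726.

Profit = -$324 at q = 11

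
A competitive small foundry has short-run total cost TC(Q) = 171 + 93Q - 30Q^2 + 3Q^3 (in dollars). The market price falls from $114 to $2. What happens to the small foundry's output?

AVC = 93 - 30Q + 3Q^2, minimized at Q = 5 where min AVC = $18. MC = 93 - 60Q + 9Q^2.
With P = $114 above the shutdown price, P = MC gives Q = 7.
At P = $2 < min AVC = $18, price no longer covers variable cost at any output, so the firm shuts down: Q = 0.

Output falls from 7 to 0 (the firm shuts down)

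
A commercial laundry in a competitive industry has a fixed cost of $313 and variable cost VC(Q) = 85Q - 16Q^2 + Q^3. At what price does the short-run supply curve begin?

Short-run supply begins at min AVC. From VC = 85Q - 16Q^2 + Q^3, AVC = 85 - 16Q + Q^2.
dAVC/dQ = -16 + 2Q = 0 gives Q = 8. min AVC = 85 - 16·8 + 8^2 = 21.
For P < $21 the firm produces nothing.

$21 per unit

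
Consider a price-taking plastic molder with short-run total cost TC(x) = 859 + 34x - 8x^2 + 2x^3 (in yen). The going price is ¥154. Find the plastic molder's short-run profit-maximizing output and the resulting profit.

AVC = 34 - 8x + 2x^2; min AVC = ¥26 at x = 2. Since P = ¥154 ≥ min AVC, the firm produces.
With MC = 34 - 16x + 6x^2, P = MC on the upward-sloping part at x* = 6.
TR = 154·6 = 924. TC = 859 + 348 = 1207. Profit = 924 − 1207 = -¥283.
That loss of ¥283 beats the ¥859 the firm would lose by shutting down; producing recovers ¥576 of fixed cost.

Profit = -¥283 at x = 6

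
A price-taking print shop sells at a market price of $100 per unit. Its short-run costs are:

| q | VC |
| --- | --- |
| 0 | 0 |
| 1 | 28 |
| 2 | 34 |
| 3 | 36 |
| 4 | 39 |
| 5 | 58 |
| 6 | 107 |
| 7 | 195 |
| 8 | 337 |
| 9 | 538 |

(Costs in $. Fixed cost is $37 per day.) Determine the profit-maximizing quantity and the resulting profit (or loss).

Profit at each row (π = 100q − TC): q=0: -37; q=1: 35; q=2: 129; q=3: 227; q=4: 324; q=5: 405; q=6: 456; q=7: 468; q=8: 426; q=9: 325.
Profit is maximized at q = 7. AVC there is 195/7 = $27.86 ≤ P, so producing beats shutting down (which would give -$37).

q = 7; profit = $468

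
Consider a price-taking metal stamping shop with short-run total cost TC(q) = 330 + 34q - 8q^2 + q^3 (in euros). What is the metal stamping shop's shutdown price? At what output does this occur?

€18 per unit, at q = 4

Short-run supply begins at min AVC. From VC = 34q - 8q^2 + q^3, AVC = 34 - 8q + q^2.
dAVC/dq = -8 + 2q = 0 gives q = 4. min AVC = 34 - 8·4 + 4^2 = 18.
The firm shuts down for any P below €18.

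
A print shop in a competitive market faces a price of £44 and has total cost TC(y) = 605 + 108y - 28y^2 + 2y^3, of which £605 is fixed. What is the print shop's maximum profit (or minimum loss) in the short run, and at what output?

Profit = -£349 at y = 8

AVC = 108 - 28y + 2y^2; min AVC = £10 at y = 7. Since P = £44 ≥ min AVC, the firm produces.
MC = 108 - 56y + 6y^2. Setting P = MC and taking the root on the rising branch gives y* = 8.
TR = 44·8 = 352. TC = 605 + 96 = 701. Profit = 352 − 701 = -£349.
By producing, the firm covers all variable cost plus £256 of fixed cost; shutting down would lose the full £605.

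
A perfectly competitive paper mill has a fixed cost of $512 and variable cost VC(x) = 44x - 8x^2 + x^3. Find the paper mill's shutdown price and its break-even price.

AVC = 44 - 8x + x^2; minimized at x = 4, giving min AVC = $28. That is the shutdown price.
ATC = 512/x + 44 - 8x + x^2. Setting dATC/dx = −512/x^2 − 8 + 2x = 0 gives x = 8 (since 2·8^3 − 8·8^2 = 512).
min ATC = 512/8 + 44 − 8·8 + 8^2 = $108. That is the break-even price.
For $28 ≤ P < $108 the firm produces at a loss; below $28 it shuts down.

Shutdown price = $28; break-even price = $108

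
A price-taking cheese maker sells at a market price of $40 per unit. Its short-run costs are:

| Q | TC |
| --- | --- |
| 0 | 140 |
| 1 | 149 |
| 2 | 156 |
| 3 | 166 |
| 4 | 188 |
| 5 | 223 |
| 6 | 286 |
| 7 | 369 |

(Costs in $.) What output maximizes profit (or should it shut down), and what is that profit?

Profit at each row (π = 40Q − TC): Q=0: -140; Q=1: -109; Q=2: -76; Q=3: -46; Q=4: -28; Q=5: -23; Q=6: -46; Q=7: -89.
Profit is maximized at Q = 5. AVC there is 83/5 = $16.60 ≤ P, so producing beats shutting down (which would give -$140).

Q = 5; profit = -$23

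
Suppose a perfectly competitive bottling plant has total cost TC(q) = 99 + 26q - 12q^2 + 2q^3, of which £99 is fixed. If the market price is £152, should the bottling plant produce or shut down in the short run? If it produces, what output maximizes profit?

Produce at q = 7

From TC, MC = TC'(q) = 26 - 24q + 6q^2 and AVC = VC/q = 26 - 12q + 2q^2.
AVC hits its minimum where MC = AVC, at q = 3, giving min AVC = 26 - 12·3 + 2·3^2 = £8.
P = £152 exceeds min AVC = £8, so the firm stays open.
Set P = MC: 152 = 26 - 24q + 6q^2 → -126 - 24q + 6q^2 = 0. The roots are q = -3 and q = 7; the profit-maximizing output is on the rising part of MC, so q* = 7.
Check: AVC at q = 7 is £40 ≤ P, so revenue covers variable cost.
Profit = P·q − TC = 152·7 − 379 = £685.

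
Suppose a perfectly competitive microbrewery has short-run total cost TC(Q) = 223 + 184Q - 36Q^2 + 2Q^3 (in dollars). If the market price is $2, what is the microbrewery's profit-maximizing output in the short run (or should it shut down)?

From TC, MC = TC'(Q) = 184 - 72Q + 6Q^2 and AVC = VC/Q = 184 - 36Q + 2Q^2.
AVC is minimized where dAVC/dQ = -36 + 4Q = 0, at Q = 9; min AVC = 184 - 36·9 + 2·9^2 = $22.
P = $2 lies below min AVC = $22; no output level covers variable cost.
The firm minimizes its loss by shutting down and losing only its fixed cost of $223.

Shut down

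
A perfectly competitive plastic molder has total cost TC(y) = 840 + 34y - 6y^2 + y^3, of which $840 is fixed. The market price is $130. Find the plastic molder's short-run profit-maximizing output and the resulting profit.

Profit = -$200 at y = 8

AVC = 34 - 6y + y^2; min AVC = $25 at y = 3. Since P = $130 ≥ min AVC, the firm produces.
MC = 34 - 12y + 3y^2. Setting P = MC and taking the root on the rising branch gives y* = 8.
TR = 130·8 = 1040. TC = 840 + 400 = 1240. Profit = 1040 − 1240 = -$200.
Shutting down would mean losing the fixed cost of $840, so operating at a loss of $200 is better by $640.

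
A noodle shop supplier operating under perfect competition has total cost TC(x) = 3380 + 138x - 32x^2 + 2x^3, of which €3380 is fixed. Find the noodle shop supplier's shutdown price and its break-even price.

Shutdown price = €10; break-even price = €320

AVC = 138 - 32x + 2x^2; minimized at x = 8, giving min AVC = €10. That is the shutdown price.
ATC = 3380/x + 138 - 32x + 2x^2. Setting dATC/dx = −3380/x^2 − 32 + 4x = 0 gives x = 13 (since 4·13^3 − 32·13^2 = 3380).
min ATC = 3380/13 + 138 − 32·13 + 2·13^2 = €320. That is the break-even price.
For €10 ≤ P < €320 the firm produces at a loss; below €10 it shuts down.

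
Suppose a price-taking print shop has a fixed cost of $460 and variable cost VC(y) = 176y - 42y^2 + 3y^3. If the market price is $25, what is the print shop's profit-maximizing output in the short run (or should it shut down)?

Shut down

From TC, MC = TC'(y) = 176 - 84y + 9y^2 and AVC = VC/y = 176 - 42y + 3y^2.
AVC is minimized where dAVC/dy = -42 + 6y = 0, at y = 7; min AVC = 176 - 42·7 + 3·7^2 = $29.
P = $25 lies below min AVC = $29; no output level covers variable cost.
The firm minimizes its loss by shutting down and losing only its fixed cost of $460.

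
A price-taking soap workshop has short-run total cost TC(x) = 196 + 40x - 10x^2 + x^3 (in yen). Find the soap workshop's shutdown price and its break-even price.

Shutdown price = ¥15; break-even price = ¥47

Shutdown price = min AVC. AVC = 40 - 10x + x^2, with vertex at x = 5 and minimum ¥15.
ATC = 196/x + 40 - 10x + x^2. Setting dATC/dx = −196/x^2 − 10 + 2x = 0 gives x = 7 (since 2·7^3 − 10·7^2 = 196).
min ATC = 196/7 + 40 − 10·7 + 7^2 = ¥47. That is the break-even price.
Between these two prices the firm operates at a loss; above ¥47 it earns a profit.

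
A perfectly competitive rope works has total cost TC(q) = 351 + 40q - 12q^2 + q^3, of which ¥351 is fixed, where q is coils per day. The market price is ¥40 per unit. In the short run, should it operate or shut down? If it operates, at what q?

Produce at q = 8

Variable cost is VC = 40q - 12q^2 + q^3, so AVC = VC/q = 40 - 12q + q^2 and MC = dTC/dq = 40 - 24q + 3q^2.
The AVC parabola has its vertex at q = 12/2 = 6, where AVC = 40 - 12·6 + 6^2 = ¥4.
P = ¥40 exceeds min AVC = ¥4, so the firm stays open.
Set P = MC: 40 = 40 - 24q + 3q^2 → -24q + 3q^2 = 0. The roots are q = 0 and q = 8; the profit-maximizing output is on the rising part of MC, so q* = 8.
Check: AVC at q = 8 is ¥8 ≤ P, so revenue covers variable cost.
Profit = P·q − TC = 40·8 − 415 = -¥95, a loss, but smaller than the ¥351 fixed cost the firm would lose by shutting down.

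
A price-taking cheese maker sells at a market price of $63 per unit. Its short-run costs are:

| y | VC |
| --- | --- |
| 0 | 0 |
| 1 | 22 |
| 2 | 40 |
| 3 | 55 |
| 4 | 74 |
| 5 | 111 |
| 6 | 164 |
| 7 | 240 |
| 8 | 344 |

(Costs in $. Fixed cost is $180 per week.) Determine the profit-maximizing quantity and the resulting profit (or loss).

Profit at each row (π = 63y − TC): y=0: -180; y=1: -139; y=2: -94; y=3: -46; y=4: -2; y=5: 24; y=6: 34; y=7: 21; y=8: -20.
Profit is maximized at y = 6. AVC there is 164/6 = $27.33 ≤ P, so producing beats shutting down (which would give -$180).

y = 6; profit = $34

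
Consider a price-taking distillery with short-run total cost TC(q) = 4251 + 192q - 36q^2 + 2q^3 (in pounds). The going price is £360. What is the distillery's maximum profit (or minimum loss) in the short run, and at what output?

Profit = -£331 at q = 14

AVC = 192 - 36q + 2q^2; min AVC = £30 at q = 9. Since P = £360 ≥ min AVC, the firm produces.
MC = 192 - 72q + 6q^2. Setting P = MC and taking the root on the rising branch gives q* = 14.
TR = 360·14 = 5040. TC = 4251 + 1120 = 5371. Profit = 5040 − 5371 = -£331.
By producing, the firm covers all variable cost plus £3920 of fixed cost; shutting down would lose the full £4251.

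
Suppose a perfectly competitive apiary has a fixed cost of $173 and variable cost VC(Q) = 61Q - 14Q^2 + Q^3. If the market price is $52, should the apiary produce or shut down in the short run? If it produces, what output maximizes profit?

Variable cost is VC = 61Q - 14Q^2 + Q^3, so AVC = VC/Q = 61 - 14Q + Q^2 and MC = dTC/dQ = 61 - 28Q + 3Q^2.
AVC is minimized where dAVC/dQ = -14 + 2Q = 0, at Q = 7; min AVC = 61 - 14·7 + 7^2 = $12.
Since P = $52 ≥ min AVC = $12, price covers variable cost and the firm should produce.
P = MC gives 9 - 28Q + 3Q^2 = 0, with roots 1/3 and 9. Take the larger (rising MC): Q* = 9.
Check: AVC at Q = 9 is $16 ≤ P, so revenue covers variable cost.
Profit = P·Q − TC = 52·9 − 317 = $151.

Produce at Q = 9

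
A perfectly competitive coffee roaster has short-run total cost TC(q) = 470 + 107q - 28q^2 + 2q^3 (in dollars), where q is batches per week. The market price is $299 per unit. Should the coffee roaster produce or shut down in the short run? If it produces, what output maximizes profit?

Produce at q = 12

Strip out fixed cost: VC = 107q - 28q^2 + 2q^3. Then AVC = 107 - 28q + 2q^2 and MC = 107 - 56q + 6q^2.
AVC is minimized where dAVC/dq = -28 + 4q = 0, at q = 7; min AVC = 107 - 28·7 + 2·7^2 = $9.
Because $299 ≥ $9, revenue can cover variable cost; the firm operates.
P = MC gives -192 - 56q + 6q^2 = 0, with roots -8/3 and 12. Take the larger (rising MC): q* = 12.
Check: AVC at q = 12 is $59 ≤ P, so revenue covers variable cost.
Profit = P·q − TC = 299·12 − 1178 = $2410.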